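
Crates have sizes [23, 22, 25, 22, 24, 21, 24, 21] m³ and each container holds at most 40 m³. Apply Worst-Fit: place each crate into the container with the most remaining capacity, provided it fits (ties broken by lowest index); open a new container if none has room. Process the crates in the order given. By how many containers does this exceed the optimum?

0

Worst-Fit: [23] [22] [25] [22] [24] [21] [24] [21] → 8 containers.
8 crates exceed 20 m³ (half the capacity), and no two of those can share a container, so at least 8 containers are needed.
So 8 is already optimal.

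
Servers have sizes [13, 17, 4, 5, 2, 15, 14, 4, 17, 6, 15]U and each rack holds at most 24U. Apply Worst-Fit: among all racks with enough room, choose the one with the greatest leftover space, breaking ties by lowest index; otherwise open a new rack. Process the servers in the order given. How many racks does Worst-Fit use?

13U → rack 1 (remaining 11U)
17U → rack 2 (remaining 7U)
4U → rack 1 (remaining 7U)
5U → rack 1 (remaining 2U)
2U → rack 2 (remaining 5U)
15U → rack 3 (remaining 9U)
14U → rack 4 (remaining 10U)
4U → rack 4 (remaining 6U)
17U → rack 5 (remaining 7U)
6U → rack 3 (remaining 3U)
15U → rack 6 (remaining 9U)
Final racks: [13,4,5] [17,2] [15,6] [14,4] [17] [15].

6 racks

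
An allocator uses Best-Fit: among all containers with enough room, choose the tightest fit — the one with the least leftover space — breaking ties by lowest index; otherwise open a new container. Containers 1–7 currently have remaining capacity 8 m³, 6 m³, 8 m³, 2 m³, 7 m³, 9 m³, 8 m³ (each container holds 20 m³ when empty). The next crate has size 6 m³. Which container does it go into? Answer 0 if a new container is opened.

2

Containers with room: container 1 (8 m³), container 2 (6 m³), container 3 (8 m³), container 5 (7 m³), container 6 (9 m³), container 7 (8 m³).
Tightest fit is container 2 with 6 m³ free.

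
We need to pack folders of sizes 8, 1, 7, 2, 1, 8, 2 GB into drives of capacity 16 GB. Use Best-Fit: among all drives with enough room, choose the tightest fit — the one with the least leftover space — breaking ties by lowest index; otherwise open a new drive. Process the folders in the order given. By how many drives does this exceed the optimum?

Best-Fit: [8,1,7] [2,1,8,2] → 2 drives.
Total size 29 GB; any packing needs at least ⌈29/16⌉ = 2 drives.
So 2 is already optimal.

0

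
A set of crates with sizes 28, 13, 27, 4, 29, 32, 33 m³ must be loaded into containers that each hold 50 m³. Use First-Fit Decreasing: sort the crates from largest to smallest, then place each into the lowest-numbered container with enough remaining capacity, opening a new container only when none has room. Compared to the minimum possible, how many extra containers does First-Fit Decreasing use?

0

First-Fit Decreasing: [33,13,4] [32] [29] [28] [27] → 5 containers.
5 crates exceed 25 m³ (half the capacity), and no two of those can share a container, so at least 5 containers are needed.
So 5 is already optimal.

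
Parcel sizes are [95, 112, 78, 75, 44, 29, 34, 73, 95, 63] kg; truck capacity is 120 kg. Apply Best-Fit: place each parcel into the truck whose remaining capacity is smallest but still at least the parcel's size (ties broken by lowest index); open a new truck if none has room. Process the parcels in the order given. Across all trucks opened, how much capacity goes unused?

95 kg → truck 1 (remaining 25 kg)
112 kg → truck 2 (remaining 8 kg)
78 kg → truck 3 (remaining 42 kg)
75 kg → truck 4 (remaining 45 kg)
44 kg → truck 4 (remaining 1 kg)
29 kg → truck 3 (remaining 13 kg)
34 kg → truck 5 (remaining 86 kg)
73 kg → truck 5 (remaining 13 kg)
95 kg → truck 6 (remaining 25 kg)
63 kg → truck 7 (remaining 57 kg)
7 trucks × 120 kg = 840 kg; used 698 kg; unused 142 kg.

142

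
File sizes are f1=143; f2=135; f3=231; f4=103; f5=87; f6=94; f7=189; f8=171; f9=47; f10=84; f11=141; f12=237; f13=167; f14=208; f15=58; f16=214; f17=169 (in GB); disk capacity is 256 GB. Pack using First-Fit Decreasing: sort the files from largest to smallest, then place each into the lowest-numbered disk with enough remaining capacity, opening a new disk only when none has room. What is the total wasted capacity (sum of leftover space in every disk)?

Sorted descending: 237, 231, 214, 208, 189, 171, 169, 167, 143, 141, 135, 103, 94, 87, 84, 58, 47.
Put 237 GB in disk 1; 19 GB remain.
Put 231 GB in disk 2; 25 GB remain.
Put 214 GB in disk 3; 42 GB remain.
Put 208 GB in disk 4; 48 GB remain.
Put 189 GB in disk 5; 67 GB remain.
Put 171 GB in disk 6; 85 GB remain.
Put 169 GB in disk 7; 87 GB remain.
Put 167 GB in disk 8; 89 GB remain.
Put 143 GB in disk 9; 113 GB remain.
Put 141 GB in disk 10; 115 GB remain.
Put 135 GB in disk 11; 121 GB remain.
Put 103 GB in disk 9; 10 GB remain.
Put 94 GB in disk 10; 21 GB remain.
Put 87 GB in disk 7; 0 GB remain.
Put 84 GB in disk 6; 1 GB remain.
Put 58 GB in disk 5; 9 GB remain.
Put 47 GB in disk 4; 1 GB remain.
11 disks × 256 GB = 2816 GB; used 2478 GB; unused 338 GB.

338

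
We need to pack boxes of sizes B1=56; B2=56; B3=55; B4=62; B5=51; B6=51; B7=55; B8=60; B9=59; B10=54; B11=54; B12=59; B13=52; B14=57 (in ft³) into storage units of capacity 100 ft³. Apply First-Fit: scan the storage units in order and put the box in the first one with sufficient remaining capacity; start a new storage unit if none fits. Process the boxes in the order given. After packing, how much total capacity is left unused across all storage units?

B1 (56 ft³) → storage unit 1 (remaining 44 ft³)
B2 (56 ft³) → storage unit 2 (remaining 44 ft³)
B3 (55 ft³) → storage unit 3 (remaining 45 ft³)
B4 (62 ft³) → storage unit 4 (remaining 38 ft³)
B5 (51 ft³) → storage unit 5 (remaining 49 ft³)
B6 (51 ft³) → storage unit 6 (remaining 49 ft³)
B7 (55 ft³) → storage unit 7 (remaining 45 ft³)
B8 (60 ft³) → storage unit 8 (remaining 40 ft³)
B9 (59 ft³) → storage unit 9 (remaining 41 ft³)
B10 (54 ft³) → storage unit 10 (remaining 46 ft³)
B11 (54 ft³) → storage unit 11 (remaining 46 ft³)
B12 (59 ft³) → storage unit 12 (remaining 41 ft³)
B13 (52 ft³) → storage unit 13 (remaining 48 ft³)
B14 (57 ft³) → storage unit 14 (remaining 43 ft³)
14 storage units × 100 ft³ = 1400 ft³; used 781 ft³; unused 619 ft³.

619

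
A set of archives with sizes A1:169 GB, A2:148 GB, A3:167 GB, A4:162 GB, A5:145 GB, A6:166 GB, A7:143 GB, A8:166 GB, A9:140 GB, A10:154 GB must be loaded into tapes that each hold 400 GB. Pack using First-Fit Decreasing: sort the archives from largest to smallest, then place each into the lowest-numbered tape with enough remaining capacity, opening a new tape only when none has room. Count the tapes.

Sorted descending: 169, 167, 166, 166, 162, 154, 148, 145, 143, 140.
tape 1: place 169 GB, 231 GB left
tape 1: place 167 GB, 64 GB left
tape 2: place 166 GB, 234 GB left
tape 2: place 166 GB, 68 GB left
tape 3: place 162 GB, 238 GB left
tape 3: place 154 GB, 84 GB left
tape 4: place 148 GB, 252 GB left
tape 4: place 145 GB, 107 GB left
tape 5: place 143 GB, 257 GB left
tape 5: place 140 GB, 117 GB left
Final tapes: [169,167] [166,166] [162,154] [148,145] [143,140].

5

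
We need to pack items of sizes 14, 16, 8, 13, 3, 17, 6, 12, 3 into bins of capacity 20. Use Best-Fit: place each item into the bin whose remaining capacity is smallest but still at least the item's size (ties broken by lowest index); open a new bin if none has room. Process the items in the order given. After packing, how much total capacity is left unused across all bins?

8

Put 14 in bin 1; 6 remain.
Put 16 in bin 2; 4 remain.
Put 8 in bin 3; 12 remain.
Put 13 in bin 4; 7 remain.
Put 3 in bin 2; 1 remain.
Put 17 in bin 5; 3 remain.
Put 6 in bin 1; 0 remain.
Put 12 in bin 3; 0 remain.
Put 3 in bin 5; 0 remain.
5 bins × 20 = 100; used 92; unused 8.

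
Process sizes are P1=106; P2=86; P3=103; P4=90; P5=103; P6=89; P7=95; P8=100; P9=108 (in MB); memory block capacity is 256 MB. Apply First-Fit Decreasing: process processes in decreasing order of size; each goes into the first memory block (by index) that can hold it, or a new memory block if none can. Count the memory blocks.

Sorted descending: 108, 106, 103, 103, 100, 95, 90, 89, 86.
memory block 1: place 108 MB, 148 MB left
memory block 1: place 106 MB, 42 MB left
memory block 2: place 103 MB, 153 MB left
memory block 2: place 103 MB, 50 MB left
memory block 3: place 100 MB, 156 MB left
memory block 3: place 95 MB, 61 MB left
memory block 4: place 90 MB, 166 MB left
memory block 4: place 89 MB, 77 MB left
memory block 5: place 86 MB, 170 MB left

5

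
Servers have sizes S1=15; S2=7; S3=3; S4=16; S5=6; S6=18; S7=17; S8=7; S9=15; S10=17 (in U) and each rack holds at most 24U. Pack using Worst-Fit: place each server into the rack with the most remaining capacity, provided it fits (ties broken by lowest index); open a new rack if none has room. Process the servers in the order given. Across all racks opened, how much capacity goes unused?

S1 (15U) → rack 1 (remaining 9U)
S2 (7U) → rack 1 (remaining 2U)
S3 (3U) → rack 2 (remaining 21U)
S4 (16U) → rack 2 (remaining 5U)
S5 (6U) → rack 3 (remaining 18U)
S6 (18U) → rack 3 (remaining 0U)
S7 (17U) → rack 4 (remaining 7U)
S8 (7U) → rack 4 (remaining 0U)
S9 (15U) → rack 5 (remaining 9U)
S10 (17U) → rack 6 (remaining 7U)
6 racks × 24U = 144U; used 121U; unused 23U.

23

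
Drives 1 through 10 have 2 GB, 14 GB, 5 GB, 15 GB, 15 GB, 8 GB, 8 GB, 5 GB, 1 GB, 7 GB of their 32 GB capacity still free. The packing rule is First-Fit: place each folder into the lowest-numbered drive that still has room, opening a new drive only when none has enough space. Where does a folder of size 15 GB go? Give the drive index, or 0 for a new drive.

Drives with room: drive 4 (15 GB), drive 5 (15 GB).
The first with room is drive 4.

4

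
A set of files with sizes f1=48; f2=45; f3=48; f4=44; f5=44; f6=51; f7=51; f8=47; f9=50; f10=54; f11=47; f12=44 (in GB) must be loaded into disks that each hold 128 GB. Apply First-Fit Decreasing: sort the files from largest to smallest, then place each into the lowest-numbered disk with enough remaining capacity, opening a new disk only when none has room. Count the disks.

6

Sorted descending: 54, 51, 51, 50, 48, 48, 47, 47, 45, 44, 44, 44.
disk 1: place 54 GB, 74 GB left
disk 1: place 51 GB, 23 GB left
disk 2: place 51 GB, 77 GB left
disk 2: place 50 GB, 27 GB left
disk 3: place 48 GB, 80 GB left
disk 3: place 48 GB, 32 GB left
disk 4: place 47 GB, 81 GB left
disk 4: place 47 GB, 34 GB left
disk 5: place 45 GB, 83 GB left
disk 5: place 44 GB, 39 GB left
disk 6: place 44 GB, 84 GB left
disk 6: place 44 GB, 40 GB left
Final disks: [54,51] [51,50] [48,48] [47,47] [45,44] [44,44].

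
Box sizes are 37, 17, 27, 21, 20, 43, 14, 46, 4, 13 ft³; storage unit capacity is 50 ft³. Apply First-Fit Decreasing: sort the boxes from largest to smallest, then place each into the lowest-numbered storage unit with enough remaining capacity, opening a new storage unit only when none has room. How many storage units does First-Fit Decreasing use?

Sorted descending: 46, 43, 37, 27, 21, 20, 17, 14, 13, 4.
46 ft³ → storage unit 1 (remaining 4 ft³)
43 ft³ → storage unit 2 (remaining 7 ft³)
37 ft³ → storage unit 3 (remaining 13 ft³)
27 ft³ → storage unit 4 (remaining 23 ft³)
21 ft³ → storage unit 4 (remaining 2 ft³)
20 ft³ → storage unit 5 (remaining 30 ft³)
17 ft³ → storage unit 5 (remaining 13 ft³)
14 ft³ → storage unit 6 (remaining 36 ft³)
13 ft³ → storage unit 3 (remaining 0 ft³)
4 ft³ → storage unit 1 (remaining 0 ft³)

6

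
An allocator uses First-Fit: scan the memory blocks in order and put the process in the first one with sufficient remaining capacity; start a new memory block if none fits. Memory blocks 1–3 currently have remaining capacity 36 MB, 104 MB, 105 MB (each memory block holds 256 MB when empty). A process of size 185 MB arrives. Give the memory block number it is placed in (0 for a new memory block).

0

No memory block has ≥ 185 MB free, so a new memory block is opened.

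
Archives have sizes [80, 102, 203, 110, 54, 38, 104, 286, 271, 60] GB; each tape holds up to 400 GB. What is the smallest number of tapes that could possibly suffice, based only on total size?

4 tapes

Total size = 80 + 102 + 203 + 110 + 54 + 38 + 104 + 286 + 271 + 60 = 1308 GB.
⌈1308 / 400⌉ = 4.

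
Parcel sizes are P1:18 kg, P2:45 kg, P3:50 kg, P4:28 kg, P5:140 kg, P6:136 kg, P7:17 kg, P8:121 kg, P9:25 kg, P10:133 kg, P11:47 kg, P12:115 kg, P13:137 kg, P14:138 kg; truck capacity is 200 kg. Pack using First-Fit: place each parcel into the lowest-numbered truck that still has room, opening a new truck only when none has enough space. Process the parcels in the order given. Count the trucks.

8 trucks

Put P1 (18 kg) in truck 1; 182 kg remain.
Put P2 (45 kg) in truck 1; 137 kg remain.
Put P3 (50 kg) in truck 1; 87 kg remain.
Put P4 (28 kg) in truck 1; 59 kg remain.
Put P5 (140 kg) in truck 2; 60 kg remain.
Put P6 (136 kg) in truck 3; 64 kg remain.
Put P7 (17 kg) in truck 1; 42 kg remain.
Put P8 (121 kg) in truck 4; 79 kg remain.
Put P9 (25 kg) in truck 1; 17 kg remain.
Put P10 (133 kg) in truck 5; 67 kg remain.
Put P11 (47 kg) in truck 2; 13 kg remain.
Put P12 (115 kg) in truck 6; 85 kg remain.
Put P13 (137 kg) in truck 7; 63 kg remain.
Put P14 (138 kg) in truck 8; 62 kg remain.
Final trucks: [18,45,50,28,17,25] [140,47] [136] [121] [133] [115] [137] [138].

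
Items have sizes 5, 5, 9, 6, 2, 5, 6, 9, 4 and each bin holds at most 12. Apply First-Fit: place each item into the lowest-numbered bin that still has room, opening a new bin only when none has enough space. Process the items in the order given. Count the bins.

5

5 → bin 1 (remaining 7)
5 → bin 1 (remaining 2)
9 → bin 2 (remaining 3)
6 → bin 3 (remaining 6)
2 → bin 1 (remaining 0)
5 → bin 3 (remaining 1)
6 → bin 4 (remaining 6)
9 → bin 5 (remaining 3)
4 → bin 4 (remaining 2)
Final bins: [5,5,2] [9] [6,5] [6,4] [9].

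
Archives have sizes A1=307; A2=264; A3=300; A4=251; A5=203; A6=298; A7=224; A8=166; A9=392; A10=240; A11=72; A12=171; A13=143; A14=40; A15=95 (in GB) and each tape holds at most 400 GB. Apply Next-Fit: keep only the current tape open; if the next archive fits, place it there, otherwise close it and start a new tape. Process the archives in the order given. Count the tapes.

A1 (307 GB) → tape 1 (remaining 93 GB)
A2 (264 GB) → tape 2 (remaining 136 GB)
A3 (300 GB) → tape 3 (remaining 100 GB)
A4 (251 GB) → tape 4 (remaining 149 GB)
A5 (203 GB) → tape 5 (remaining 197 GB)
A6 (298 GB) → tape 6 (remaining 102 GB)
A7 (224 GB) → tape 7 (remaining 176 GB)
A8 (166 GB) → tape 7 (remaining 10 GB)
A9 (392 GB) → tape 8 (remaining 8 GB)
A10 (240 GB) → tape 9 (remaining 160 GB)
A11 (72 GB) → tape 9 (remaining 88 GB)
A12 (171 GB) → tape 10 (remaining 229 GB)
A13 (143 GB) → tape 10 (remaining 86 GB)
A14 (40 GB) → tape 10 (remaining 46 GB)
A15 (95 GB) → tape 11 (remaining 305 GB)

11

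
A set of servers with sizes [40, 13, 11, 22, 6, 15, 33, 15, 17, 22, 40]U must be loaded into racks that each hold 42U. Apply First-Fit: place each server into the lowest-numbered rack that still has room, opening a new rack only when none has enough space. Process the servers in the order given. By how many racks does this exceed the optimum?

First-Fit: [40] [13,11,6] [22,15] [33] [15,17] [22] [40] → 7 racks.
Total size 234U; any packing needs at least ⌈234/42⌉ = 6 racks.
An optimal packing achieves that bound: [40] [40] [33,6] [22,17] [22,15] [15,13,11] → 6 racks.
Excess: 7 − 6 = 1.

1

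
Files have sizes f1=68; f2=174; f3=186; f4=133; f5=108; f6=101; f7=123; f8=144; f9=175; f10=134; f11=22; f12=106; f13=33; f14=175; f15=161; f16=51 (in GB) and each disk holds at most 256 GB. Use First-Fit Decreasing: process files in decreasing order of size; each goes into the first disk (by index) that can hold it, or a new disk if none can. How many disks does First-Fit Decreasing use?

Sorted descending: 186, 175, 175, 174, 161, 144, 134, 133, 123, 108, 106, 101, 68, 51, 33, 22.
186 GB → disk 1 (remaining 70 GB)
175 GB → disk 2 (remaining 81 GB)
175 GB → disk 3 (remaining 81 GB)
174 GB → disk 4 (remaining 82 GB)
161 GB → disk 5 (remaining 95 GB)
144 GB → disk 6 (remaining 112 GB)
134 GB → disk 7 (remaining 122 GB)
133 GB → disk 8 (remaining 123 GB)
123 GB → disk 8 (remaining 0 GB)
108 GB → disk 6 (remaining 4 GB)
106 GB → disk 7 (remaining 16 GB)
101 GB → disk 9 (remaining 155 GB)
68 GB → disk 1 (remaining 2 GB)
51 GB → disk 2 (remaining 30 GB)
33 GB → disk 3 (remaining 48 GB)
22 GB → disk 2 (remaining 8 GB)
Final disks: [186,68] [175,51,22] [175,33] [174] [161] [144,108] [134,106] [133,123] [101].

9 disks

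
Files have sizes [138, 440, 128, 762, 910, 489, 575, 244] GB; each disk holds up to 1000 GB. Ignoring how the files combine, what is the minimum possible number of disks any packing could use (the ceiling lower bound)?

Total size = 138 + 440 + 128 + 762 + 910 + 489 + 575 + 244 = 3686 GB.
⌈3686 / 1000⌉ = 4.

4 disks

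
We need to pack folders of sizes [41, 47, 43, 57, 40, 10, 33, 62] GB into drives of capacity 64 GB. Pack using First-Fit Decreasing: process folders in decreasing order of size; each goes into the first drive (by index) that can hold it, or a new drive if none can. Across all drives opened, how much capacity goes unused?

Sorted descending: 62, 57, 47, 43, 41, 40, 33, 10.
drive 1: place 62 GB, 2 GB left
drive 2: place 57 GB, 7 GB left
drive 3: place 47 GB, 17 GB left
drive 4: place 43 GB, 21 GB left
drive 5: place 41 GB, 23 GB left
drive 6: place 40 GB, 24 GB left
drive 7: place 33 GB, 31 GB left
drive 3: place 10 GB, 7 GB left
7 drives × 64 GB = 448 GB; used 333 GB; unused 115 GB.

115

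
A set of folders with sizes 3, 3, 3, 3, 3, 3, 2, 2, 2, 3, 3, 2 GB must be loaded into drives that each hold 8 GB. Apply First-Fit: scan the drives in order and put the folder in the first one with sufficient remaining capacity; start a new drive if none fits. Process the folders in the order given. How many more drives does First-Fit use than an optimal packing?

0

First-Fit: [3,3,2] [3,3,2] [3,3,2] [3,3,2] → 4 drives.
Total size 32 GB; any packing needs at least ⌈32/8⌉ = 4 drives.
So 4 is already optimal.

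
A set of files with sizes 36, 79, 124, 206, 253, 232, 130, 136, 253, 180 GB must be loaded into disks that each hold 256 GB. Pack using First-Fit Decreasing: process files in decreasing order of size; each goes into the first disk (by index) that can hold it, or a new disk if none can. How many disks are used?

Sorted descending: 253, 253, 232, 206, 180, 136, 130, 124, 79, 36.
253 GB → disk 1 (remaining 3 GB)
253 GB → disk 2 (remaining 3 GB)
232 GB → disk 3 (remaining 24 GB)
206 GB → disk 4 (remaining 50 GB)
180 GB → disk 5 (remaining 76 GB)
136 GB → disk 6 (remaining 120 GB)
130 GB → disk 7 (remaining 126 GB)
124 GB → disk 7 (remaining 2 GB)
79 GB → disk 6 (remaining 41 GB)
36 GB → disk 4 (remaining 14 GB)

7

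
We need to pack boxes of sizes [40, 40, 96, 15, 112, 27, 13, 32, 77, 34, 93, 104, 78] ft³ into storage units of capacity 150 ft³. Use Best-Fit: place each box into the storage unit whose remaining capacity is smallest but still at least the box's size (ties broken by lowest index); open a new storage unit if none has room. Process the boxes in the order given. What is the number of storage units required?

7 storage units

40 ft³ → storage unit 1 (remaining 110 ft³)
40 ft³ → storage unit 1 (remaining 70 ft³)
96 ft³ → storage unit 2 (remaining 54 ft³)
15 ft³ → storage unit 2 (remaining 39 ft³)
112 ft³ → storage unit 3 (remaining 38 ft³)
27 ft³ → storage unit 3 (remaining 11 ft³)
13 ft³ → storage unit 2 (remaining 26 ft³)
32 ft³ → storage unit 1 (remaining 38 ft³)
77 ft³ → storage unit 4 (remaining 73 ft³)
34 ft³ → storage unit 1 (remaining 4 ft³)
93 ft³ → storage unit 5 (remaining 57 ft³)
104 ft³ → storage unit 6 (remaining 46 ft³)
78 ft³ → storage unit 7 (remaining 72 ft³)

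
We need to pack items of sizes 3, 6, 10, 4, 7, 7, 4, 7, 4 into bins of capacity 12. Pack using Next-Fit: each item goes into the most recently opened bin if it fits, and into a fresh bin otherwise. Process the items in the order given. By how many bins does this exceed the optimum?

Next-Fit: [3,6] [10] [4,7] [7,4] [7,4] → 5 bins.
Total size 52; any packing needs at least ⌈52/12⌉ = 5 bins.
So 5 is already optimal.

0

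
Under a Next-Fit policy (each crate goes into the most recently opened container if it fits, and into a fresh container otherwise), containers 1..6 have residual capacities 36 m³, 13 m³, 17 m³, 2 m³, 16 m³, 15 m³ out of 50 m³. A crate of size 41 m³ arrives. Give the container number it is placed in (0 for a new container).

0

Next-Fit only looks at container 6, which has 15 m³ free.
41 m³ does not fit, so a new container is opened.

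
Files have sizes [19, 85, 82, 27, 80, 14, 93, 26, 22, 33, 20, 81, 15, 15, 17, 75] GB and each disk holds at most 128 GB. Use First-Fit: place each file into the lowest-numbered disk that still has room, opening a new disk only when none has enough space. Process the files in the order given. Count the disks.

6

disk 1: place 19 GB, 109 GB left
disk 1: place 85 GB, 24 GB left
disk 2: place 82 GB, 46 GB left
disk 2: place 27 GB, 19 GB left
disk 3: place 80 GB, 48 GB left
disk 1: place 14 GB, 10 GB left
disk 4: place 93 GB, 35 GB left
disk 3: place 26 GB, 22 GB left
disk 3: place 22 GB, 0 GB left
disk 4: place 33 GB, 2 GB left
disk 5: place 20 GB, 108 GB left
disk 5: place 81 GB, 27 GB left
disk 2: place 15 GB, 4 GB left
disk 5: place 15 GB, 12 GB left
disk 6: place 17 GB, 111 GB left
disk 6: place 75 GB, 36 GB left
Final disks: [19,85,14] [82,27,15] [80,26,22] [93,33] [20,81,15] [17,75].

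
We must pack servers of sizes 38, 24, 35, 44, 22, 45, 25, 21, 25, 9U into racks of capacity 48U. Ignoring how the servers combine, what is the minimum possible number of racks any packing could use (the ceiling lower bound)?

Total size = 38 + 24 + 35 + 44 + 22 + 45 + 25 + 21 + 25 + 9 = 288U.
⌈288 / 48⌉ = 6.

6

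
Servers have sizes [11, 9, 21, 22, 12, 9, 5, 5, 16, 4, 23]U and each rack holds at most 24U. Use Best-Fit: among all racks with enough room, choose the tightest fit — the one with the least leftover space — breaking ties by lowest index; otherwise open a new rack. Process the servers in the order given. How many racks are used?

rack 1: place 11U, 13U left
rack 1: place 9U, 4U left
rack 2: place 21U, 3U left
rack 3: place 22U, 2U left
rack 4: place 12U, 12U left
rack 4: place 9U, 3U left
rack 5: place 5U, 19U left
rack 5: place 5U, 14U left
rack 6: place 16U, 8U left
rack 1: place 4U, 0U left
rack 7: place 23U, 1U left

7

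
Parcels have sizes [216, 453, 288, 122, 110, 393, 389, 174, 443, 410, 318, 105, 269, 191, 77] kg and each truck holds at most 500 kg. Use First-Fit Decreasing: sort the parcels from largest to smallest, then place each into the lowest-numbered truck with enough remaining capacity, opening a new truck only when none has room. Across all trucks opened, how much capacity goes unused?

542

Sorted descending: 453, 443, 410, 393, 389, 318, 288, 269, 216, 191, 174, 122, 110, 105, 77.
Put 453 kg in truck 1; 47 kg remain.
Put 443 kg in truck 2; 57 kg remain.
Put 410 kg in truck 3; 90 kg remain.
Put 393 kg in truck 4; 107 kg remain.
Put 389 kg in truck 5; 111 kg remain.
Put 318 kg in truck 6; 182 kg remain.
Put 288 kg in truck 7; 212 kg remain.
Put 269 kg in truck 8; 231 kg remain.
Put 216 kg in truck 8; 15 kg remain.
Put 191 kg in truck 7; 21 kg remain.
Put 174 kg in truck 6; 8 kg remain.
Put 122 kg in truck 9; 378 kg remain.
Put 110 kg in truck 5; 1 kg remain.
Put 105 kg in truck 4; 2 kg remain.
Put 77 kg in truck 3; 13 kg remain.
9 trucks × 500 kg = 4500 kg; used 3958 kg; unused 542 kg.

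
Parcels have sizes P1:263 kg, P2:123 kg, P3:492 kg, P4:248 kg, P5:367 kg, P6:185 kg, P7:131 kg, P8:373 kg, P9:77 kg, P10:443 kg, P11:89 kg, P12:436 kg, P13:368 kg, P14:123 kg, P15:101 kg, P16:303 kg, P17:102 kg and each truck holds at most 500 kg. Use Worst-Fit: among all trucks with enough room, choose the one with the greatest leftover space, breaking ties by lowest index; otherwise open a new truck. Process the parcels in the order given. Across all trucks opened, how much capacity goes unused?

776

Put P1 (263 kg) in truck 1; 237 kg remain.
Put P2 (123 kg) in truck 1; 114 kg remain.
Put P3 (492 kg) in truck 2; 8 kg remain.
Put P4 (248 kg) in truck 3; 252 kg remain.
Put P5 (367 kg) in truck 4; 133 kg remain.
Put P6 (185 kg) in truck 3; 67 kg remain.
Put P7 (131 kg) in truck 4; 2 kg remain.
Put P8 (373 kg) in truck 5; 127 kg remain.
Put P9 (77 kg) in truck 5; 50 kg remain.
Put P10 (443 kg) in truck 6; 57 kg remain.
Put P11 (89 kg) in truck 1; 25 kg remain.
Put P12 (436 kg) in truck 7; 64 kg remain.
Put P13 (368 kg) in truck 8; 132 kg remain.
Put P14 (123 kg) in truck 8; 9 kg remain.
Put P15 (101 kg) in truck 9; 399 kg remain.
Put P16 (303 kg) in truck 9; 96 kg remain.
Put P17 (102 kg) in truck 10; 398 kg remain.
10 trucks × 500 kg = 5000 kg; used 4224 kg; unused 776 kg.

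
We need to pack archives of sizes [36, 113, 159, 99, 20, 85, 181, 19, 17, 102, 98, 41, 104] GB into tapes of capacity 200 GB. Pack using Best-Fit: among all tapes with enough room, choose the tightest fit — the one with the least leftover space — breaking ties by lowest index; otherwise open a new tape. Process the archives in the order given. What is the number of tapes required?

6

tape 1: place 36 GB, 164 GB left
tape 1: place 113 GB, 51 GB left
tape 2: place 159 GB, 41 GB left
tape 3: place 99 GB, 101 GB left
tape 2: place 20 GB, 21 GB left
tape 3: place 85 GB, 16 GB left
tape 4: place 181 GB, 19 GB left
tape 4: place 19 GB, 0 GB left
tape 2: place 17 GB, 4 GB left
tape 5: place 102 GB, 98 GB left
tape 5: place 98 GB, 0 GB left
tape 1: place 41 GB, 10 GB left
tape 6: place 104 GB, 96 GB left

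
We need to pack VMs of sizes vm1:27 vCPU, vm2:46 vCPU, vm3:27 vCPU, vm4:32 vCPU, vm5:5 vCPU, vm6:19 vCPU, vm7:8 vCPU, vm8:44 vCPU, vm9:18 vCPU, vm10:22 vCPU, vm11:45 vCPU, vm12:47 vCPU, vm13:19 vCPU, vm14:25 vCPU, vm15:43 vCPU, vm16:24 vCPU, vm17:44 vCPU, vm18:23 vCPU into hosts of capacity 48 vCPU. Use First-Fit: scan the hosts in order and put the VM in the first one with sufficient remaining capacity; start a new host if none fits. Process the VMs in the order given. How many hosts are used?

12

vm1 (27 vCPU) → host 1 (remaining 21 vCPU)
vm2 (46 vCPU) → host 2 (remaining 2 vCPU)
vm3 (27 vCPU) → host 3 (remaining 21 vCPU)
vm4 (32 vCPU) → host 4 (remaining 16 vCPU)
vm5 (5 vCPU) → host 1 (remaining 16 vCPU)
vm6 (19 vCPU) → host 3 (remaining 2 vCPU)
vm7 (8 vCPU) → host 1 (remaining 8 vCPU)
vm8 (44 vCPU) → host 5 (remaining 4 vCPU)
vm9 (18 vCPU) → host 6 (remaining 30 vCPU)
vm10 (22 vCPU) → host 6 (remaining 8 vCPU)
vm11 (45 vCPU) → host 7 (remaining 3 vCPU)
vm12 (47 vCPU) → host 8 (remaining 1 vCPU)
vm13 (19 vCPU) → host 9 (remaining 29 vCPU)
vm14 (25 vCPU) → host 9 (remaining 4 vCPU)
vm15 (43 vCPU) → host 10 (remaining 5 vCPU)
vm16 (24 vCPU) → host 11 (remaining 24 vCPU)
vm17 (44 vCPU) → host 12 (remaining 4 vCPU)
vm18 (23 vCPU) → host 11 (remaining 1 vCPU)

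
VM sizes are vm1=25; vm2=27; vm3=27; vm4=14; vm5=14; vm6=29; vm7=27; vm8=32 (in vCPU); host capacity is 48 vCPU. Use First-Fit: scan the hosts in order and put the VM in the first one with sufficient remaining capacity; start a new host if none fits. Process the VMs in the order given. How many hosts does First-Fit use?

Put vm1 (25 vCPU) in host 1; 23 vCPU remain.
Put vm2 (27 vCPU) in host 2; 21 vCPU remain.
Put vm3 (27 vCPU) in host 3; 21 vCPU remain.
Put vm4 (14 vCPU) in host 1; 9 vCPU remain.
Put vm5 (14 vCPU) in host 2; 7 vCPU remain.
Put vm6 (29 vCPU) in host 4; 19 vCPU remain.
Put vm7 (27 vCPU) in host 5; 21 vCPU remain.
Put vm8 (32 vCPU) in host 6; 16 vCPU remain.

6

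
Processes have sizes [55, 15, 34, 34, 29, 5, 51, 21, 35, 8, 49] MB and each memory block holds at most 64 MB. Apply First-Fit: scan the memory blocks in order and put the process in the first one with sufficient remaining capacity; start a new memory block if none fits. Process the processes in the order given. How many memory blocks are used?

6 memory blocks

memory block 1: place 55 MB, 9 MB left
memory block 2: place 15 MB, 49 MB left
memory block 2: place 34 MB, 15 MB left
memory block 3: place 34 MB, 30 MB left
memory block 3: place 29 MB, 1 MB left
memory block 1: place 5 MB, 4 MB left
memory block 4: place 51 MB, 13 MB left
memory block 5: place 21 MB, 43 MB left
memory block 5: place 35 MB, 8 MB left
memory block 2: place 8 MB, 7 MB left
memory block 6: place 49 MB, 15 MB left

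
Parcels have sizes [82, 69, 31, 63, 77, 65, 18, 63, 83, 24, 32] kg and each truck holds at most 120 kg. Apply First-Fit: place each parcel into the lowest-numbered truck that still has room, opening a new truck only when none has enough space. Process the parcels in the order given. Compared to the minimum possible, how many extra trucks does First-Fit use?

First-Fit: [82,31] [69,18,24] [63,32] [77] [65] [63] [83] → 7 trucks.
7 parcels exceed 60 kg (half the capacity), and no two of those can share a truck, so at least 7 trucks are needed.
So 7 is already optimal.

0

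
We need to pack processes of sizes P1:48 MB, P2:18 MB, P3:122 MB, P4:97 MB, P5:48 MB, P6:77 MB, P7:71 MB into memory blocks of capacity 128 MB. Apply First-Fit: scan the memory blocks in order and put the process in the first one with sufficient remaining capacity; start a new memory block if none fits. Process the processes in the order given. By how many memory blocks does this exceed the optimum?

First-Fit: [48,18,48] [122] [97] [77] [71] → 5 memory blocks.
Total size 481 MB; any packing needs at least ⌈481/128⌉ = 4 memory blocks.
An optimal packing achieves that bound: [122] [97,18] [77,48] [71,48] → 4 memory blocks.
Excess: 5 − 4 = 1.

1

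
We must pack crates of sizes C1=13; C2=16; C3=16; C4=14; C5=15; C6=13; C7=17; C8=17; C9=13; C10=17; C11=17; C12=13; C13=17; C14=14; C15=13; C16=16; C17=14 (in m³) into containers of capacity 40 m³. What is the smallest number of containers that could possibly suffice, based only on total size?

7 containers

Total size = 13 + 16 + 16 + 14 + 15 + 13 + 17 + 17 + 13 + 17 + 17 + 13 + 17 + 14 + 13 + 16 + 14 = 255 m³.
⌈255 / 40⌉ = 7.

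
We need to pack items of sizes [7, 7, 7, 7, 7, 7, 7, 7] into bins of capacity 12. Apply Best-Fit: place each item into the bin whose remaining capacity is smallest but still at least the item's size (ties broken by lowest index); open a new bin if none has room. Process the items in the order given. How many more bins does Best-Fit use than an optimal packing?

0

Best-Fit: [7] [7] [7] [7] [7] [7] [7] [7] → 8 bins.
8 items exceed 6 (half the capacity), and no two of those can share a bin, so at least 8 bins are needed.
So 8 is already optimal.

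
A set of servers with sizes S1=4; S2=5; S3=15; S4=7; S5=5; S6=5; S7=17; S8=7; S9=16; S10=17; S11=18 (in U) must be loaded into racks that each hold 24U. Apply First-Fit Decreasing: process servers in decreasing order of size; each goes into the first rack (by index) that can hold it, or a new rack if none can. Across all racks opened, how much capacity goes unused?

4

Sorted descending: 18, 17, 17, 16, 15, 7, 7, 5, 5, 5, 4.
18U → rack 1 (remaining 6U)
17U → rack 2 (remaining 7U)
17U → rack 3 (remaining 7U)
16U → rack 4 (remaining 8U)
15U → rack 5 (remaining 9U)
7U → rack 2 (remaining 0U)
7U → rack 3 (remaining 0U)
5U → rack 1 (remaining 1U)
5U → rack 4 (remaining 3U)
5U → rack 5 (remaining 4U)
4U → rack 5 (remaining 0U)
5 racks × 24U = 120U; used 116U; unused 4U.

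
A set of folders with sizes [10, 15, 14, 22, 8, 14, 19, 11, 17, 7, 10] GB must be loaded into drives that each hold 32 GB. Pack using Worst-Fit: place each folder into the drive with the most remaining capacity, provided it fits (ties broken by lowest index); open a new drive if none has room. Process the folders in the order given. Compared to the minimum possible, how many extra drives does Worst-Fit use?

1

Worst-Fit: [10,15] [14,8] [22] [14,11] [19,10] [17,7] → 6 drives.
Total size 147 GB; any packing needs at least ⌈147/32⌉ = 5 drives.
An optimal packing achieves that bound: [22,10] [19,11] [17,15] [14,14] [10,8,7] → 5 drives.
Excess: 6 − 5 = 1.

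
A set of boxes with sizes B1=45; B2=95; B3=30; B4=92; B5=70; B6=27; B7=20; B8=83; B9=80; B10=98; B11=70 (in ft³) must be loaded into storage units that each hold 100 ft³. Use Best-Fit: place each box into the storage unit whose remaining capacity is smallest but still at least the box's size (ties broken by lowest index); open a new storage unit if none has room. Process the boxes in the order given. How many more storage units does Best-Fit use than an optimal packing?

0

Best-Fit: [45,30,20] [95] [92] [70,27] [83] [80] [98] [70] → 8 storage units.
Total size 710 ft³; any packing needs at least ⌈710/100⌉ = 8 storage units.
So 8 is already optimal.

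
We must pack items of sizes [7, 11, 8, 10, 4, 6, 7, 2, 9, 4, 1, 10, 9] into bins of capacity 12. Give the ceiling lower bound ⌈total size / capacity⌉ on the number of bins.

8

Total size = 7 + 11 + 8 + 10 + 4 + 6 + 7 + 2 + 9 + 4 + 1 + 10 + 9 = 88.
⌈88 / 12⌉ = 8.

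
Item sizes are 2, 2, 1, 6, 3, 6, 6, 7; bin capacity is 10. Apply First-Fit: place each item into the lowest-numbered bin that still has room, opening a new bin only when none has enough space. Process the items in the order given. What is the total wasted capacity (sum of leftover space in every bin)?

17

2 → bin 1 (remaining 8)
2 → bin 1 (remaining 6)
1 → bin 1 (remaining 5)
6 → bin 2 (remaining 4)
3 → bin 1 (remaining 2)
6 → bin 3 (remaining 4)
6 → bin 4 (remaining 4)
7 → bin 5 (remaining 3)
5 bins × 10 = 50; used 33; unused 17.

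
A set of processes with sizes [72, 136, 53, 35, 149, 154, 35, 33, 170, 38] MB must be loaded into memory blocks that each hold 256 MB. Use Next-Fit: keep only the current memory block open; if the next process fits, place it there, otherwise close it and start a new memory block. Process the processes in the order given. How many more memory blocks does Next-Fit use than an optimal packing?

0

Next-Fit: [72,136] [53,35,149] [154,35,33] [170,38] → 4 memory blocks.
Total size 875 MB; any packing needs at least ⌈875/256⌉ = 4 memory blocks.
So 4 is already optimal.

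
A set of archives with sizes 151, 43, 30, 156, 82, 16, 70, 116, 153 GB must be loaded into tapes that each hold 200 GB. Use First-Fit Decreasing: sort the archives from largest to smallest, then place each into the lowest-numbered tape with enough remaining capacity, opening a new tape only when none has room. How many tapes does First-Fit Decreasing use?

Sorted descending: 156, 153, 151, 116, 82, 70, 43, 30, 16.
Put 156 GB in tape 1; 44 GB remain.
Put 153 GB in tape 2; 47 GB remain.
Put 151 GB in tape 3; 49 GB remain.
Put 116 GB in tape 4; 84 GB remain.
Put 82 GB in tape 4; 2 GB remain.
Put 70 GB in tape 5; 130 GB remain.
Put 43 GB in tape 1; 1 GB remain.
Put 30 GB in tape 2; 17 GB remain.
Put 16 GB in tape 2; 1 GB remain.

5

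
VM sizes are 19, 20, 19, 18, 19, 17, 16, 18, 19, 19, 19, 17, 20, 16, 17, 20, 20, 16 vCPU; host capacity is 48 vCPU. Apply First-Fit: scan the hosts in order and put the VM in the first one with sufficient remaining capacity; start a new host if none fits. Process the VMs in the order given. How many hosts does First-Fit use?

19 vCPU → host 1 (remaining 29 vCPU)
20 vCPU → host 1 (remaining 9 vCPU)
19 vCPU → host 2 (remaining 29 vCPU)
18 vCPU → host 2 (remaining 11 vCPU)
19 vCPU → host 3 (remaining 29 vCPU)
17 vCPU → host 3 (remaining 12 vCPU)
16 vCPU → host 4 (remaining 32 vCPU)
18 vCPU → host 4 (remaining 14 vCPU)
19 vCPU → host 5 (remaining 29 vCPU)
19 vCPU → host 5 (remaining 10 vCPU)
19 vCPU → host 6 (remaining 29 vCPU)
17 vCPU → host 6 (remaining 12 vCPU)
20 vCPU → host 7 (remaining 28 vCPU)
16 vCPU → host 7 (remaining 12 vCPU)
17 vCPU → host 8 (remaining 31 vCPU)
20 vCPU → host 8 (remaining 11 vCPU)
20 vCPU → host 9 (remaining 28 vCPU)
16 vCPU → host 9 (remaining 12 vCPU)
Final hosts: [19,20] [19,18] [19,17] [16,18] [19,19] [19,17] [20,16] [17,20] [20,16].

9 hosts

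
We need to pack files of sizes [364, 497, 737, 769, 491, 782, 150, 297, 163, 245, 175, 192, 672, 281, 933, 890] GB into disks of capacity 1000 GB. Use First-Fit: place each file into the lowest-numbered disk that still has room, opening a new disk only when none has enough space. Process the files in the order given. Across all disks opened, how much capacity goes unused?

Put 364 GB in disk 1; 636 GB remain.
Put 497 GB in disk 1; 139 GB remain.
Put 737 GB in disk 2; 263 GB remain.
Put 769 GB in disk 3; 231 GB remain.
Put 491 GB in disk 4; 509 GB remain.
Put 782 GB in disk 5; 218 GB remain.
Put 150 GB in disk 2; 113 GB remain.
Put 297 GB in disk 4; 212 GB remain.
Put 163 GB in disk 3; 68 GB remain.
Put 245 GB in disk 6; 755 GB remain.
Put 175 GB in disk 4; 37 GB remain.
Put 192 GB in disk 5; 26 GB remain.
Put 672 GB in disk 6; 83 GB remain.
Put 281 GB in disk 7; 719 GB remain.
Put 933 GB in disk 8; 67 GB remain.
Put 890 GB in disk 9; 110 GB remain.
9 disks × 1000 GB = 9000 GB; used 7638 GB; unused 1362 GB.

1362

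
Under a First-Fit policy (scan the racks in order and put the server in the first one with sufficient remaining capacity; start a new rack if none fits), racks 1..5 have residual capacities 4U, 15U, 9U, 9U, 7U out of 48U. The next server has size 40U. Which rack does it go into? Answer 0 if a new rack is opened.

0

No rack has ≥ 40U free, so a new rack is opened.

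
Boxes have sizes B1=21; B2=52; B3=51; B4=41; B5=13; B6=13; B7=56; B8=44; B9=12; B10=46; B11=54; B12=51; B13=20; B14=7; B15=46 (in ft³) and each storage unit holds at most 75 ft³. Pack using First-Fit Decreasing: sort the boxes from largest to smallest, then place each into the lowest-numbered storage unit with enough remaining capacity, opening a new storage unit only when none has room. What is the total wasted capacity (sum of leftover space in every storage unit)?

148

Sorted descending: 56, 54, 52, 51, 51, 46, 46, 44, 41, 21, 20, 13, 13, 12, 7.
Put 56 ft³ in storage unit 1; 19 ft³ remain.
Put 54 ft³ in storage unit 2; 21 ft³ remain.
Put 52 ft³ in storage unit 3; 23 ft³ remain.
Put 51 ft³ in storage unit 4; 24 ft³ remain.
Put 51 ft³ in storage unit 5; 24 ft³ remain.
Put 46 ft³ in storage unit 6; 29 ft³ remain.
Put 46 ft³ in storage unit 7; 29 ft³ remain.
Put 44 ft³ in storage unit 8; 31 ft³ remain.
Put 41 ft³ in storage unit 9; 34 ft³ remain.
Put 21 ft³ in storage unit 2; 0 ft³ remain.
Put 20 ft³ in storage unit 3; 3 ft³ remain.
Put 13 ft³ in storage unit 1; 6 ft³ remain.
Put 13 ft³ in storage unit 4; 11 ft³ remain.
Put 12 ft³ in storage unit 5; 12 ft³ remain.
Put 7 ft³ in storage unit 4; 4 ft³ remain.
9 storage units × 75 ft³ = 675 ft³; used 527 ft³; unused 148 ft³.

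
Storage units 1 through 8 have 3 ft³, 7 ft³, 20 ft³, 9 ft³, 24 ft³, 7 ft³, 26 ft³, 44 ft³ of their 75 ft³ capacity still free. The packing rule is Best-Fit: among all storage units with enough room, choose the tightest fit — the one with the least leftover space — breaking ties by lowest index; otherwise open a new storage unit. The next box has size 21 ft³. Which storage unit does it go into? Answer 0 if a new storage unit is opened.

Storage units with room: storage unit 5 (24 ft³), storage unit 7 (26 ft³), storage unit 8 (44 ft³).
Tightest fit is storage unit 5 with 24 ft³ free.

5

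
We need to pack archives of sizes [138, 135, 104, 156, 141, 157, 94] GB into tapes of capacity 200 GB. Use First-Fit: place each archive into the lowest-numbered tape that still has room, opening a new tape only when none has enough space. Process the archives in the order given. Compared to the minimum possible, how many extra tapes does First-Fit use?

0

First-Fit: [138] [135] [104,94] [156] [141] [157] → 6 tapes.
6 archives exceed 100 GB (half the capacity), and no two of those can share a tape, so at least 6 tapes are needed.
So 6 is already optimal.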